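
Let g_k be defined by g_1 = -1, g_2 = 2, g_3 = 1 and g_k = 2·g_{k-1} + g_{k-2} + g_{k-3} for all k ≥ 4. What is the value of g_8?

143

Compute successive terms:
g_4 = 3;  g_5 = 9;  g_6 = 22;  g_7 = 56;  g_8 = 143.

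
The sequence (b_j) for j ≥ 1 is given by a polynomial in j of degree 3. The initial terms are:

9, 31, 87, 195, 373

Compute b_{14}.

1st diffs: 22, 56, 108, 178.
2nd diffs: 34, 52, 70.
3rd diffs: 18, 18 (constant).
Newton forward-difference form: b_j = 9 + 22·C(j-1,1) + 34·C(j-1,2) + 18·C(j-1,3).
At j = 14: j-1 = 13, so b_{14} = 9 + 286 + 2652 + 5148 = 8095.

8095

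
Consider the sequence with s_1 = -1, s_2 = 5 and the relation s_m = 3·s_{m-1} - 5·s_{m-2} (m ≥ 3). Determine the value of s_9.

380

Iterate the recurrence:
s_3 = 20; s_4 = 35; s_5 = 5; s_6 = -160; s_7 = -505; s_8 = -715; s_9 = 380.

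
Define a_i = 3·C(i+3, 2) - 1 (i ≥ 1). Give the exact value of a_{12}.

314

C(15, 2) = 105, so a_{12} = 314.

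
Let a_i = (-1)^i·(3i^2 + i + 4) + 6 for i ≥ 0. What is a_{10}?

(-1)^10 = 1; 3i^2 + i + 4 at i=10 is 314; so a_{10} = 320.

320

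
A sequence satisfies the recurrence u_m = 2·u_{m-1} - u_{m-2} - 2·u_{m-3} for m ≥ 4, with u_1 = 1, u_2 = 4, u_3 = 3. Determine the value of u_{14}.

Step forward from the initial values:
u_4 = 0;  u_5 = -11;  u_6 = -28;  …;  u_{11} = 403;  u_{12} = 592;  u_{13} = 437;  u_{14} = -524.

-524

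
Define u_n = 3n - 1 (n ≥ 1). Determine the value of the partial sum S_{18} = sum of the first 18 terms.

495

Over n = 1..18: Σn = 171.
Total = (3)·171 + (-1)·18 = 495.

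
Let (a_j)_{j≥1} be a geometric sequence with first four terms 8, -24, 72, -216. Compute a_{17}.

Common ratio r = -3.
a_j = 8·(-3)^(j-1).
a_{17} = 8·(-3)^16 = 344373768.

344373768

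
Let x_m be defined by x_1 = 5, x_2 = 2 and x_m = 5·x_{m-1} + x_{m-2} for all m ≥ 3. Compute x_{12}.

40713377

Step forward from the initial values:
x_3 = 15;  x_4 = 77;  x_5 = 400;  x_6 = 2077;  x_7 = 10785;  x_8 = 56002;  x_9 = 290795;  x_{10} = 1509977;  x_{11} = 7840680;  x_{12} = 40713377.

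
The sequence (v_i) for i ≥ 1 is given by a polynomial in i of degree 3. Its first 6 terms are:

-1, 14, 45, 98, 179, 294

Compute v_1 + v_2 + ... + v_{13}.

1st diffs: 15, 31, 53, 81, 115.
2nd diffs: 16, 22, 28, 34.
3rd diffs: 6, 6, 6 (constant).
So v_i = i^3 + 2i^2 + 2i - 6.
Continuing: …, 449, 650, 903, 1214, …, v_{13} = 2555.
Summing i = 1..13 (13 terms) gives 10023.

10023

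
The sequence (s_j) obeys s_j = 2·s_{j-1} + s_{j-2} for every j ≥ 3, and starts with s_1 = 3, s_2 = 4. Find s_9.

2139

Compute successive terms:
s_3 = 11;  s_4 = 26;  s_5 = 63;  s_6 = 152;  s_7 = 367;  s_8 = 886;  s_9 = 2139.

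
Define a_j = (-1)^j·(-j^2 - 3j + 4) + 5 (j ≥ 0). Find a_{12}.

-171

(-1)^12 = 1; -j^2 - 3j + 4 at j=12 is -176; so a_{12} = -171.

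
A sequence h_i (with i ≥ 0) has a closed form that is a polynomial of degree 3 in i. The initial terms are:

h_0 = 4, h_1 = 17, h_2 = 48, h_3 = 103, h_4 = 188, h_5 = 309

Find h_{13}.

1st diffs: 13, 31, 55, 85, 121.
2nd diffs: 18, 24, 30, 36.
3rd diffs: 6, 6, 6 (constant).
Newton forward-difference form: h_i = 4 + 13·C(i,1) + 18·C(i,2) + 6·C(i,3).
At i = 13: i = 13, so h_{13} = 4 + 169 + 1404 + 1716 = 3293.

3293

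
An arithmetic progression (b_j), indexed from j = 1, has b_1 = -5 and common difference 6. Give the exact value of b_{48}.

b_j = -5 + (j - 1)·6.
b_{48} = -5 + 47·6 = 277.

277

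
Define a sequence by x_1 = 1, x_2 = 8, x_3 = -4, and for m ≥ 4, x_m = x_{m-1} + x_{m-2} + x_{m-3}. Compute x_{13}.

Compute successive terms:
x_4 = 5  x_5 = 9  x_6 = 10  x_7 = 24  x_8 = 43  x_9 = 77  x_{10} = 144  x_{11} = 264  x_{12} = 485  x_{13} = 893.

893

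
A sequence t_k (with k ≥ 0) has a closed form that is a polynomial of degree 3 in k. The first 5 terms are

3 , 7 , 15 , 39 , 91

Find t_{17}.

8775

1st diffs: 4, 8, 24, 52.
2nd diffs: 4, 16, 28.
3rd diffs: 12, 12 (constant).
Newton forward-difference form: t_k = 3 + 4·C(k,1) + 4·C(k,2) + 12·C(k,3).
At k = 17: k = 17, so t_{17} = 3 + 68 + 544 + 8160 = 8775.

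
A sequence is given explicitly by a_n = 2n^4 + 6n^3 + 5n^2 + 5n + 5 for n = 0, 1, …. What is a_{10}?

a_{10} = 2·10^4 + 6·10^3 + 5·10^2 + 5·10 + 5 = 26555.

26555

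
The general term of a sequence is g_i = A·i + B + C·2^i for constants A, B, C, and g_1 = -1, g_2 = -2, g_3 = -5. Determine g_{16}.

Plug in i = 1, 2, 3: A + B + 2C = -1; 2A + B + 4C = -2; 3A + B + 8C = -5.
Subtracting the first from the second: A + 2C = -1.
Subtracting the second from the third: A + 4C = -3.
Solving: C = -1, A = 1, then B = 0.
So g_i = 1·i + 0 + (-1)·2^i; at i=16 this is -65520.

-65520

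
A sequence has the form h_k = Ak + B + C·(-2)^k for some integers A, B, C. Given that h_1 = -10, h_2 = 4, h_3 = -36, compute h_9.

At k = 1, 2, 3: A + B - 2C = -10; 2A + B + 4C = 4; 3A + B - 8C = -36.
Subtracting the first from the second: A + 6C = 14.
Subtracting the second from the third: A - 12C = -40.
Solving: C = 3, A = -4, then B = 0.
Hence h_9 = -4·9 + 0 + 3·(-512) = -1572.

-1572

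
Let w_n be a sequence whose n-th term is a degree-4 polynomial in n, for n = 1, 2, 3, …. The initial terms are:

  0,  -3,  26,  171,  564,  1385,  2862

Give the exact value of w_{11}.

1st diffs: -3, 29, 145, 393, 821, 1477.
2nd diffs: 32, 116, 248, 428, 656.
3rd diffs: 84, 132, 180, 228.
4th diffs: 48, 48, 48 (constant).
Newton forward-difference form: w_n = (-3)·C(n-1,1) + 32·C(n-1,2) + 84·C(n-1,3) + 48·C(n-1,4).
At n = 11: n-1 = 10, so w_{11} = -30 + 1440 + 10080 + 10080 = 21570.

21570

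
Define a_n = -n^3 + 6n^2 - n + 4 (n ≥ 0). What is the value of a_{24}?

a_{24} = -1·24^3 + 6·24^2 - 1·24 + 4 = -10388.

-10388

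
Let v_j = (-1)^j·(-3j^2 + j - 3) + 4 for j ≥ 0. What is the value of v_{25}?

1857

(-1)^25 = -1; -3j^2 + j - 3 at j=25 is -1853; so v_{25} = 1857.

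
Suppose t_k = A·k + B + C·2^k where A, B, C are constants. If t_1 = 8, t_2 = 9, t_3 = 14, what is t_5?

56

Write the equations: A + B + 2C = 8; 2A + B + 4C = 9; 3A + B + 8C = 14.
Subtracting the first from the second: A + 2C = 1.
Subtracting the second from the third: A + 4C = 5.
Solving: C = 2, A = -3, then B = 7.
Therefore t_5 = -15 + 7 + 2·32 = 56.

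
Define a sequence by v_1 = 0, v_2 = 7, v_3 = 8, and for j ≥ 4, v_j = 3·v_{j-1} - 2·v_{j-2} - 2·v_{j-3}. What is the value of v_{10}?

Compute successive terms:
v_4 = 10  v_5 = 0  v_6 = -36  v_7 = -128  v_8 = -312  v_9 = -608  v_{10} = -944.

-944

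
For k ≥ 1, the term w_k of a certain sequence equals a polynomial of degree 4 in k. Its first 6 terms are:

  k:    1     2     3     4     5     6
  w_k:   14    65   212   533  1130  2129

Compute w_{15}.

61880

1st diffs: 51, 147, 321, 597, 999.
2nd diffs: 96, 174, 276, 402.
3rd diffs: 78, 102, 126.
4th diffs: 24, 24 (constant).
Newton forward-difference form: w_k = 14 + 51·C(k-1,1) + 96·C(k-1,2) + 78·C(k-1,3) + 24·C(k-1,4).
At k = 15: k-1 = 14, so w_{15} = 14 + 714 + 8736 + 28392 + 24024 = 61880.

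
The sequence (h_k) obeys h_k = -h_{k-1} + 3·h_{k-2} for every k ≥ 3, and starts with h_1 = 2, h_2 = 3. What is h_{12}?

Step forward from the initial values:
h_3 = 3;  h_4 = 6;  h_5 = 3;  h_6 = 15;  h_7 = -6;  h_8 = 51;  h_9 = -69;  h_{10} = 222;  h_{11} = -429;  h_{12} = 1095.

1095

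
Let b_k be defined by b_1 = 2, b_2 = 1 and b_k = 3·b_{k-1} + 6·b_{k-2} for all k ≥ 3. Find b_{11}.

Compute successive terms:
b_3 = 15;  b_4 = 51;  b_5 = 243;  b_6 = 1035;  b_7 = 4563;  b_8 = 19899;  b_9 = 87075;  b_{10} = 380619;  b_{11} = 1664307.

1664307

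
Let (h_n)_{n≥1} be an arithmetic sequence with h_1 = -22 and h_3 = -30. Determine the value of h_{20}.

Common difference d = (-30 - (-22)) / (3 - 1) = -4.
h_n = -22 + (n - 1)·(-4).
h_{20} = -22 + 19·(-4) = -98.

-98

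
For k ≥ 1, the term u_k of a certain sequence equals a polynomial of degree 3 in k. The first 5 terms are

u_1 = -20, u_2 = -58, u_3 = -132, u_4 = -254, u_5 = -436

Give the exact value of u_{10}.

1st diffs: -38, -74, -122, -182.
2nd diffs: -36, -48, -60.
3rd diffs: -12, -12 (constant).
Newton forward-difference form: u_k = -20 + (-38)·C(k-1,1) + (-36)·C(k-1,2) + (-12)·C(k-1,3).
At k = 10: k-1 = 9, so u_{10} = -20 - 342 - 1296 - 1008 = -2666.

-2666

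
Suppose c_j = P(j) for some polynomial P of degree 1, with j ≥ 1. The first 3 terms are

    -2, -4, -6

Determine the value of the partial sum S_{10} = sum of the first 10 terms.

-110

1st diffs: -2, -2 (constant).
So c_j = -2j.
Continuing: …, -8, -10, -12, -14, …, c_{10} = -20.
Summing j = 1..10 (10 terms) gives -110.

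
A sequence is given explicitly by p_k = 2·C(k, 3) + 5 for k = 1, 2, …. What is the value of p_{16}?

1125

C(16, 3) = 560, so p_{16} = 1125.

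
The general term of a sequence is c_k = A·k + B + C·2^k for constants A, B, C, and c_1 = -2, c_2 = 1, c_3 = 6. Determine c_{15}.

32778

At k = 1, 2, 3: A + B + 2C = -2; 2A + B + 4C = 1; 3A + B + 8C = 6.
Subtracting the first from the second: A + 2C = 3.
Subtracting the second from the third: A + 4C = 5.
Solving: C = 1, A = 1, then B = -5.
Therefore c_{15} = 15 + (-5) + 1·32768 = 32778.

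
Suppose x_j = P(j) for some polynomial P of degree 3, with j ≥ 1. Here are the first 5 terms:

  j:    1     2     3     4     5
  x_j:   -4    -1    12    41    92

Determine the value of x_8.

437

1st diffs: 3, 13, 29, 51.
2nd diffs: 10, 16, 22.
3rd diffs: 6, 6 (constant).
Newton forward-difference form: x_j = -4 + 3·C(j-1,1) + 10·C(j-1,2) + 6·C(j-1,3).
At j = 8: j-1 = 7, so x_8 = -4 + 21 + 210 + 210 = 437.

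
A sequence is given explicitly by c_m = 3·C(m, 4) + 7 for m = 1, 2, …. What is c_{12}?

C(12, 4) = 495, so c_{12} = 1492.

1492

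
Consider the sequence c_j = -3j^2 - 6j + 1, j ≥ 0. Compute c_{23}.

c_{23} = -3·23^2 - 6·23 + 1 = -1724.

-1724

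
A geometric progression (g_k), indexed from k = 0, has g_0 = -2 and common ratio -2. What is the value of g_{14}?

-32768

g_k = (-2)·(-2)^(k-0).
g_{14} = (-2)·(-2)^14 = -32768.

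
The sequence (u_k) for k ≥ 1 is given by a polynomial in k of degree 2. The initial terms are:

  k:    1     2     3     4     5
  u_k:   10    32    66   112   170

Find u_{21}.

1st diffs: 22, 34, 46, 58.
2nd diffs: 12, 12, 12 (constant).
Newton forward-difference form: u_k = 10 + 22·C(k-1,1) + 12·C(k-1,2).
At k = 21: k-1 = 20, so u_{21} = 10 + 440 + 2280 = 2730.

2730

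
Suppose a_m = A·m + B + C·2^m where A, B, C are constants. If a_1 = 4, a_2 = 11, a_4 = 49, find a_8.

773

The three given values yield: A + B + 2C = 4; 2A + B + 4C = 11; 4A + B + 16C = 49.
Subtracting the first from the second: A + 2C = 7.
Subtracting the second from the third: 2A + 12C = 38.
Solving: C = 3, A = 1, then B = -3.
Hence a_8 = 1·8 + (-3) + 3·256 = 773.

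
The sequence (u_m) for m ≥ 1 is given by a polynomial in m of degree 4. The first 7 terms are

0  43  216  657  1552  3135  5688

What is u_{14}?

1st diffs: 43, 173, 441, 895, 1583, 2553.
2nd diffs: 130, 268, 454, 688, 970.
3rd diffs: 138, 186, 234, 282.
4th diffs: 48, 48, 48 (constant).
Newton forward-difference form: u_m = 43·C(m-1,1) + 130·C(m-1,2) + 138·C(m-1,3) + 48·C(m-1,4).
At m = 14: m-1 = 13, so u_{14} = 559 + 10140 + 39468 + 34320 = 84487.

84487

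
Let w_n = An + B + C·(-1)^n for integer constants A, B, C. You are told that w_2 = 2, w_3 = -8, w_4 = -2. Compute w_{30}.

At n = 2, 3, 4: 2A + B + C = 2; 3A + B - C = -8; 4A + B + C = -2.
Subtracting the first from the second: A - 2C = -10.
Subtracting the second from the third: A + 2C = 6.
Solving: C = 4, A = -2, then B = 2.
Hence w_{30} = -2·30 + 2 + 4·1 = -54.

-54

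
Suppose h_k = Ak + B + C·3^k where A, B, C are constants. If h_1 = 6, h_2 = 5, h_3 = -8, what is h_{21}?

At k = 1, 2, 3: A + B + 3C = 6; 2A + B + 9C = 5; 3A + B + 27C = -8.
Subtracting the first from the second: A + 6C = -1.
Subtracting the second from the third: A + 18C = -13.
Solving: C = -1, A = 5, then B = 4.
So h_k = 5·k + 4 + (-1)·3^k; at k=21 this is -10460353094.

-10460353094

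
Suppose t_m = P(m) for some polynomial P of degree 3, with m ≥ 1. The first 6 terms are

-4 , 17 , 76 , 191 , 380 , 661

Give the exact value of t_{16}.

1st diffs: 21, 59, 115, 189, 281.
2nd diffs: 38, 56, 74, 92.
3rd diffs: 18, 18, 18 (constant).
So t_m = 3m^3 + m^2 - 3m - 5.
Evaluating at m = 16 gives t_{16} = 12491.

12491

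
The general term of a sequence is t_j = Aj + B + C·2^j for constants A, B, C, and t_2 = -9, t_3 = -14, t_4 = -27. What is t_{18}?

The three given values yield: 2A + B + 4C = -9; 3A + B + 8C = -14; 4A + B + 16C = -27.
Subtracting the first from the second: A + 4C = -5.
Subtracting the second from the third: A + 8C = -13.
Solving: C = -2, A = 3, then B = -7.
Hence t_{18} = 3·18 + (-7) + (-2)·262144 = -524241.

-524241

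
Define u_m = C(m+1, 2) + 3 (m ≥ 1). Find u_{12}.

C(13, 2) = 78, so u_{12} = 81.

81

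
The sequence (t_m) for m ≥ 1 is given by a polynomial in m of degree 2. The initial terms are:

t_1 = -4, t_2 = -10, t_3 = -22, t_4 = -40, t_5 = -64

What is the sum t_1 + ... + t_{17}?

-4964

1st diffs: -6, -12, -18, -24.
2nd diffs: -6, -6, -6 (constant).
Newton forward-difference form: t_m = -4 + (-6)·C(m-1,1) + (-6)·C(m-1,2).
Continuing: …, -94, -130, -172, -220, …, t_{17} = -820.
Summing m = 1..17 (17 terms) gives -4964.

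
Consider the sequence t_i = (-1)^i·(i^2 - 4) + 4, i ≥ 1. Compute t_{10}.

100

(-1)^10 = 1; i^2 - 4 at i=10 is 96; so t_{10} = 100.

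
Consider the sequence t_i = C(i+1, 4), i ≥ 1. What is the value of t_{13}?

C(14, 4) = 1001, so t_{13} = 1001.

1001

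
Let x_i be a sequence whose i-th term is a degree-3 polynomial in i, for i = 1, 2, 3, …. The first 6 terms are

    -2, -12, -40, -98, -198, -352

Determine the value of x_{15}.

-6148

1st diffs: -10, -28, -58, -100, -154.
2nd diffs: -18, -30, -42, -54.
3rd diffs: -12, -12, -12 (constant).
Newton forward-difference form: x_i = -2 + (-10)·C(i-1,1) + (-18)·C(i-1,2) + (-12)·C(i-1,3).
At i = 15: i-1 = 14, so x_{15} = -2 - 140 - 1638 - 4368 = -6148.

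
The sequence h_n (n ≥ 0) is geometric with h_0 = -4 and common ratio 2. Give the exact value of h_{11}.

-8192

h_n = (-4)·2^(n-0).
h_{11} = (-4)·2^11 = -8192.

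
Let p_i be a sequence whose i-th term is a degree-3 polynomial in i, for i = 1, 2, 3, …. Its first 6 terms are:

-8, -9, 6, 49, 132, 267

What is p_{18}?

1st diffs: -1, 15, 43, 83, 135.
2nd diffs: 16, 28, 40, 52.
3rd diffs: 12, 12, 12 (constant).
Newton forward-difference form: p_i = -8 + (-1)·C(i-1,1) + 16·C(i-1,2) + 12·C(i-1,3).
At i = 18: i-1 = 17, so p_{18} = -8 - 17 + 2176 + 8160 = 10311.

10311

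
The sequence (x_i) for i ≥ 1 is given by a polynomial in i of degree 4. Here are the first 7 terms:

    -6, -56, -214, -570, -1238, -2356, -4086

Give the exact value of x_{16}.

1st diffs: -50, -158, -356, -668, -1118, -1730.
2nd diffs: -108, -198, -312, -450, -612.
3rd diffs: -90, -114, -138, -162.
4th diffs: -24, -24, -24 (constant).
Newton forward-difference form: x_i = -6 + (-50)·C(i-1,1) + (-108)·C(i-1,2) + (-90)·C(i-1,3) + (-24)·C(i-1,4).
At i = 16: i-1 = 15, so x_{16} = -6 - 750 - 11340 - 40950 - 32760 = -85806.

-85806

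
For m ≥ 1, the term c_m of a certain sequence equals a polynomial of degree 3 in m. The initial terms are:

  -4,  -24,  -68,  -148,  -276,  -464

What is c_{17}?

-9924

1st diffs: -20, -44, -80, -128, -188.
2nd diffs: -24, -36, -48, -60.
3rd diffs: -12, -12, -12 (constant).
Newton forward-difference form: c_m = -4 + (-20)·C(m-1,1) + (-24)·C(m-1,2) + (-12)·C(m-1,3).
At m = 17: m-1 = 16, so c_{17} = -4 - 320 - 2880 - 6720 = -9924.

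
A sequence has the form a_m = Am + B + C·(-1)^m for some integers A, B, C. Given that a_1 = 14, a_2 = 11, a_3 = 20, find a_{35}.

The three given values yield: A + B - C = 14; 2A + B + C = 11; 3A + B - C = 20.
Subtracting the first from the second: A + 2C = -3.
Subtracting the second from the third: A - 2C = 9.
Solving: C = -3, A = 3, then B = 8.
Therefore a_{35} = 105 + 8 + (-3)·(-1) = 116.

116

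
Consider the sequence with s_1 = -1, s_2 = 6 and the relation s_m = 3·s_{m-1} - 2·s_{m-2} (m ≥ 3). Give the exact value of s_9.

Applying the relation repeatedly:
s_3 = 20;  s_4 = 48;  s_5 = 104;  s_6 = 216;  s_7 = 440;  s_8 = 888;  s_9 = 1784.
(Characteristic roots are 2 and 1.)

1784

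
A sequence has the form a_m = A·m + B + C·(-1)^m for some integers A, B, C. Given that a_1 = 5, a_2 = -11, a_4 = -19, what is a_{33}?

At m = 1, 2, 4: A + B - C = 5; 2A + B + C = -11; 4A + B + C = -19.
Subtracting the first from the second: A + 2C = -16.
Subtracting the second from the third: 2A = -8.
Solving: C = -6, A = -4, then B = 3.
Therefore a_{33} = -132 + 3 + (-6)·(-1) = -123.

-123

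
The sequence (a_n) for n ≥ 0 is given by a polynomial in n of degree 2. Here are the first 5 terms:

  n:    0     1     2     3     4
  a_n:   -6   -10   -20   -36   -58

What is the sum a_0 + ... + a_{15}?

-3936

1st diffs: -4, -10, -16, -22.
2nd diffs: -6, -6, -6 (constant).
So a_n = -3n^2 - n - 6.
Continuing: …, -86, -120, -160, -206, …, a_{15} = -696.
Summing n = 0..15 (16 terms) gives -3936.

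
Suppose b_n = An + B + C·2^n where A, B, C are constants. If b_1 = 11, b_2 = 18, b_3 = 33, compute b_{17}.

524275

Plug in n = 1, 2, 3: A + B + 2C = 11; 2A + B + 4C = 18; 3A + B + 8C = 33.
Subtracting the first from the second: A + 2C = 7.
Subtracting the second from the third: A + 4C = 15.
Solving: C = 4, A = -1, then B = 4.
Therefore b_{17} = -17 + 4 + 4·131072 = 524275.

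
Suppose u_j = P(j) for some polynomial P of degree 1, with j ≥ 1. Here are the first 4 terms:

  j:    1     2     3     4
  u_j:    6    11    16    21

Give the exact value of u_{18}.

1st diffs: 5, 5, 5 (constant).
So u_j = 5j + 1.
Evaluating at j = 18 gives u_{18} = 91.

91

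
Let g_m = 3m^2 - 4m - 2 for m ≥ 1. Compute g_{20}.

g_{20} = 3·20^2 - 4·20 - 2 = 1118.

1118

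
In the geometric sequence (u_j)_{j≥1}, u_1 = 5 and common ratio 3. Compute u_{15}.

u_j = 5·3^(j-1).
u_{15} = 5·3^14 = 23914845.

23914845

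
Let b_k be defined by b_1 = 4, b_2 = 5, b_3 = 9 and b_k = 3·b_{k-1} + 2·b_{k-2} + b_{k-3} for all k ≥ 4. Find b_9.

25261

Step forward from the initial values:
b_4 = 41, b_5 = 146, b_6 = 529, b_7 = 1920, b_8 = 6964, b_9 = 25261.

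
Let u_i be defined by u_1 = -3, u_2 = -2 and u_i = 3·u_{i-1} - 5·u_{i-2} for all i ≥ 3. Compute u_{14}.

-38162

Iterate the recurrence:
u_3 = 9;  u_4 = 37;  u_5 = 66;  …;  u_{11} = 8634;  u_{12} = 22837;  u_{13} = 25341;  u_{14} = -38162.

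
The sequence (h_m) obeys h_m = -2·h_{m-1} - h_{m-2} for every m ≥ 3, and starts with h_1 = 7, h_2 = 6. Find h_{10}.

110

Iterate the recurrence:
h_3 = -19;  h_4 = 32;  h_5 = -45;  h_6 = 58;  h_7 = -71;  h_8 = 84;  h_9 = -97;  h_{10} = 110.
(Characteristic roots are -1 and -1.)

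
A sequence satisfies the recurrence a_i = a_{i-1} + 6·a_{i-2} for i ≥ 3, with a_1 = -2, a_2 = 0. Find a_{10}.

Compute successive terms:
a_3 = -12, a_4 = -12, a_5 = -84, a_6 = -156, a_7 = -660, a_8 = -1596, a_9 = -5556, a_{10} = -15132.
(Characteristic roots are 3 and -2.)

-15132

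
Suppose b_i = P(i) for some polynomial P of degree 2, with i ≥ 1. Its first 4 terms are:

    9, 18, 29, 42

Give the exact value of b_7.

93

1st diffs: 9, 11, 13.
2nd diffs: 2, 2 (constant).
Newton forward-difference form: b_i = 9 + 9·C(i-1,1) + 2·C(i-1,2).
At i = 7: i-1 = 6, so b_7 = 9 + 54 + 30 = 93.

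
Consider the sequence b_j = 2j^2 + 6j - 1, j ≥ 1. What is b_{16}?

607

b_{16} = 2·16^2 + 6·16 - 1 = 607.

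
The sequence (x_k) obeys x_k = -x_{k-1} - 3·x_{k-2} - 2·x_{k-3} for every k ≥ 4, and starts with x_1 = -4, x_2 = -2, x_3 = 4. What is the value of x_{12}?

60

Compute successive terms:
x_4 = 10  x_5 = -18  x_6 = -20  x_7 = 54  x_8 = 42  x_9 = -164  x_{10} = -70  x_{11} = 478  x_{12} = 60.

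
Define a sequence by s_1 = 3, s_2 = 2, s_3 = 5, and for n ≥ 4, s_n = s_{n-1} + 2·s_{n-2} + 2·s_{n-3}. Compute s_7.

Applying the relation repeatedly:
s_4 = 15  s_5 = 29  s_6 = 69  s_7 = 157.

157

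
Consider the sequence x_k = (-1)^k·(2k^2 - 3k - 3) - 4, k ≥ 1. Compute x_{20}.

733

(-1)^20 = 1; 2k^2 - 3k - 3 at k=20 is 737; so x_{20} = 733.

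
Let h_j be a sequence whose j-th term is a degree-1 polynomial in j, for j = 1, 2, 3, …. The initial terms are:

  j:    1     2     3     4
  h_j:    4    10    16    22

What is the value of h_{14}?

82

1st diffs: 6, 6, 6 (constant).
So h_j = 6j - 2.
Evaluating at j = 14 gives h_{14} = 82.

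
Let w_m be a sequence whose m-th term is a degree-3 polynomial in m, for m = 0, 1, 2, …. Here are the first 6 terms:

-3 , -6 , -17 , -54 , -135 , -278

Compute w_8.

-1259

1st diffs: -3, -11, -37, -81, -143.
2nd diffs: -8, -26, -44, -62.
3rd diffs: -18, -18, -18 (constant).
Newton forward-difference form: w_m = -3 + (-3)·C(m,1) + (-8)·C(m,2) + (-18)·C(m,3).
At m = 8: m = 8, so w_8 = -3 - 24 - 224 - 1008 = -1259.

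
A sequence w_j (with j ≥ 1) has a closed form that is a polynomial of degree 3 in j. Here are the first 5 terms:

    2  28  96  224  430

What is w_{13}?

7046

1st diffs: 26, 68, 128, 206.
2nd diffs: 42, 60, 78.
3rd diffs: 18, 18 (constant).
Newton forward-difference form: w_j = 2 + 26·C(j-1,1) + 42·C(j-1,2) + 18·C(j-1,3).
At j = 13: j-1 = 12, so w_{13} = 2 + 312 + 2772 + 3960 = 7046.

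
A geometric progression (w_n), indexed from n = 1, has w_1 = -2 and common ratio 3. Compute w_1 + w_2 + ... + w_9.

w_n = (-2)·3^(n-1).
S = (-2)·(3^9 - 1)/(3 - 1) = (-2)·(19683 - 1)/(2) = -19682.

-19682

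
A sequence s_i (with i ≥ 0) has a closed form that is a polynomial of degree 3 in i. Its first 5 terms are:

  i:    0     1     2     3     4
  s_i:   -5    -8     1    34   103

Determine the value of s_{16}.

8107

1st diffs: -3, 9, 33, 69.
2nd diffs: 12, 24, 36.
3rd diffs: 12, 12 (constant).
So s_i = 2i^3 - 5i - 5.
Evaluating at i = 16 gives s_{16} = 8107.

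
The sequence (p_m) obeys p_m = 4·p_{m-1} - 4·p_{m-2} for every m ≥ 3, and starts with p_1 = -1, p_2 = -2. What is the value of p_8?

-128

Applying the relation repeatedly:
p_3 = -4; p_4 = -8; p_5 = -16; p_6 = -32; p_7 = -64; p_8 = -128.
(Characteristic roots are 2 and 2.)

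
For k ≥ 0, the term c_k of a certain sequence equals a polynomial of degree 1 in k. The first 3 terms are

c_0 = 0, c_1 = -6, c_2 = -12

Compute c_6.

-36

1st diffs: -6, -6 (constant).
So c_k = -6k.
Evaluating at k = 6 gives c_6 = -36.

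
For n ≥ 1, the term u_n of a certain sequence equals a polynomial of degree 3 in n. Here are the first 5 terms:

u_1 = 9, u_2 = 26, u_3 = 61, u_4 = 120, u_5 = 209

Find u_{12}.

2176

1st diffs: 17, 35, 59, 89.
2nd diffs: 18, 24, 30.
3rd diffs: 6, 6 (constant).
So u_n = n^3 + 3n^2 + n + 4.
Evaluating at n = 12 gives u_{12} = 2176.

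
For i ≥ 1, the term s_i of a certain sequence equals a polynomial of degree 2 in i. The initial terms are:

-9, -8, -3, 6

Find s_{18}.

1st diffs: 1, 5, 9.
2nd diffs: 4, 4 (constant).
Newton forward-difference form: s_i = -9 + 1·C(i-1,1) + 4·C(i-1,2).
At i = 18: i-1 = 17, so s_{18} = -9 + 17 + 544 = 552.

552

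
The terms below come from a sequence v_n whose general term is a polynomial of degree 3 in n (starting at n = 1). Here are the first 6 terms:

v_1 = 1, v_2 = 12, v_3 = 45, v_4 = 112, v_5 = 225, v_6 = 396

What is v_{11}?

2541

1st diffs: 11, 33, 67, 113, 171.
2nd diffs: 22, 34, 46, 58.
3rd diffs: 12, 12, 12 (constant).
Newton forward-difference form: v_n = 1 + 11·C(n-1,1) + 22·C(n-1,2) + 12·C(n-1,3).
At n = 11: n-1 = 10, so v_{11} = 1 + 110 + 990 + 1440 = 2541.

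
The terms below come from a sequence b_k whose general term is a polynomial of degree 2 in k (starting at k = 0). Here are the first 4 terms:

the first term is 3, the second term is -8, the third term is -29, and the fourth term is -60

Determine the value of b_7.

1st diffs: -11, -21, -31.
2nd diffs: -10, -10 (constant).
Newton forward-difference form: b_k = 3 + (-11)·C(k,1) + (-10)·C(k,2).
At k = 7: k = 7, so b_7 = 3 - 77 - 210 = -284.

-284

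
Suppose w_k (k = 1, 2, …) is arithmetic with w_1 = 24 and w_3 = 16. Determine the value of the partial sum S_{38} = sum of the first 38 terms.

Common difference d = (16 - 24) / (3 - 1) = -4.
w_k = 24 + (k - 1)·(-4).
w_{38} = -124; S = 38·(24 + (-124))/2 = -1900.

-1900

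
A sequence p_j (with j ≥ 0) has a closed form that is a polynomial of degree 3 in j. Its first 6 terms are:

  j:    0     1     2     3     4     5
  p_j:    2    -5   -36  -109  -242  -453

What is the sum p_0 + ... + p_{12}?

1st diffs: -7, -31, -73, -133, -211.
2nd diffs: -24, -42, -60, -78.
3rd diffs: -18, -18, -18 (constant).
So p_j = -3j^3 - 3j^2 - j + 2.
Continuing: …, -760, -1181, -1734, -2437, …, p_{12} = -5626.
Summing j = 0..12 (13 terms) gives -20254.

-20254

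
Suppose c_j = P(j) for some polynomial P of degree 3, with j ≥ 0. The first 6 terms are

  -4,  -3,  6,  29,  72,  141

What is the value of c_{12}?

1st diffs: 1, 9, 23, 43, 69.
2nd diffs: 8, 14, 20, 26.
3rd diffs: 6, 6, 6 (constant).
Newton forward-difference form: c_j = -4 + 1·C(j,1) + 8·C(j,2) + 6·C(j,3).
At j = 12: j = 12, so c_{12} = -4 + 12 + 528 + 1320 = 1856.

1856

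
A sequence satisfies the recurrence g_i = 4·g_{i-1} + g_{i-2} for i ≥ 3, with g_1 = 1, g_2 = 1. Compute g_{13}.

9227465

Step forward from the initial values:
g_3 = 5;  g_4 = 21;  g_5 = 89;  …;  g_{10} = 121393;  g_{11} = 514229;  g_{12} = 2178309;  g_{13} = 9227465.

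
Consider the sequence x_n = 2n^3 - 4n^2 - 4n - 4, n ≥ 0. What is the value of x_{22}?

x_{22} = 2·22^3 - 4·22^2 - 4·22 - 4 = 19268.

19268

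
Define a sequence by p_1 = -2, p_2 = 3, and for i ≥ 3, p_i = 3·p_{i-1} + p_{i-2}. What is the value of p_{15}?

12205087

Iterate the recurrence:
p_3 = 7  p_4 = 24  p_5 = 79  …  p_{12} = 338769  p_{13} = 1118878  p_{14} = 3695403  p_{15} = 12205087.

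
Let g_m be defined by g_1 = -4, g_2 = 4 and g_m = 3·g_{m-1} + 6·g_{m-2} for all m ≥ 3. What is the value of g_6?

g_3 = -12  g_4 = -12  g_5 = -108  g_6 = -396.

-396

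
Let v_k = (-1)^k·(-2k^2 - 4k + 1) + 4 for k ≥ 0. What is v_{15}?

(-1)^15 = -1; -2k^2 - 4k + 1 at k=15 is -509; so v_{15} = 513.

513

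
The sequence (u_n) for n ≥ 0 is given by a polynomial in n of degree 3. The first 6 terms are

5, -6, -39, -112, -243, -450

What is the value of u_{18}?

1st diffs: -11, -33, -73, -131, -207.
2nd diffs: -22, -40, -58, -76.
3rd diffs: -18, -18, -18 (constant).
Newton forward-difference form: u_n = 5 + (-11)·C(n,1) + (-22)·C(n,2) + (-18)·C(n,3).
At n = 18: n = 18, so u_{18} = 5 - 198 - 3366 - 14688 = -18247.

-18247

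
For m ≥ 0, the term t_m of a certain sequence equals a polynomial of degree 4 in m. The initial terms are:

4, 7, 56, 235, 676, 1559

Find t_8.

1st diffs: 3, 49, 179, 441, 883.
2nd diffs: 46, 130, 262, 442.
3rd diffs: 84, 132, 180.
4th diffs: 48, 48 (constant).
Newton forward-difference form: t_m = 4 + 3·C(m,1) + 46·C(m,2) + 84·C(m,3) + 48·C(m,4).
At m = 8: m = 8, so t_8 = 4 + 24 + 1288 + 4704 + 3360 = 9380.

9380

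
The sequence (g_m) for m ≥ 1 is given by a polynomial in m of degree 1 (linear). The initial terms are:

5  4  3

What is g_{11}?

-5

1st diffs: -1, -1 (constant).
So g_m = -m + 6.
Evaluating at m = 11 gives g_{11} = -5.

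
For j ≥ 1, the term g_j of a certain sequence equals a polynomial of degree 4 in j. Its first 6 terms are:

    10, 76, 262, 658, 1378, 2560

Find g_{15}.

68638

1st diffs: 66, 186, 396, 720, 1182.
2nd diffs: 120, 210, 324, 462.
3rd diffs: 90, 114, 138.
4th diffs: 24, 24 (constant).
Newton forward-difference form: g_j = 10 + 66·C(j-1,1) + 120·C(j-1,2) + 90·C(j-1,3) + 24·C(j-1,4).
At j = 15: j-1 = 14, so g_{15} = 10 + 924 + 10920 + 32760 + 24024 = 68638.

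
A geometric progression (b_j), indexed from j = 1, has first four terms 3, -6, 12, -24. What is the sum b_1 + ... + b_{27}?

Common ratio r = -2.
b_j = 3·(-2)^(j-1).
S = 3·((-2)^27 - 1)/(-2 - 1) = 3·(-134217728 - 1)/(-3) = 134217729.

134217729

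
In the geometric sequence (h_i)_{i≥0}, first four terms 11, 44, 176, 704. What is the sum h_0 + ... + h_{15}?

Common ratio r = 4.
h_i = 11·4^(i-0).
S = 11·(4^16 - 1)/(4 - 1) = 11·(4294967296 - 1)/(3) = 15748213415.

15748213415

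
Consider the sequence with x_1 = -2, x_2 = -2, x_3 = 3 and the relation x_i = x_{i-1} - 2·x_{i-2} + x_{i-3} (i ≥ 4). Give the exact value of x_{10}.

x_4 = 5, x_5 = -3, x_6 = -10, x_7 = 1, x_8 = 18, x_9 = 6, x_{10} = -29.

-29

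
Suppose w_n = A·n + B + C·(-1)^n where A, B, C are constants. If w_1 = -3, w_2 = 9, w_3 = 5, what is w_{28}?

113

Write the equations: A + B - C = -3; 2A + B + C = 9; 3A + B - C = 5.
Subtracting the first from the second: A + 2C = 12.
Subtracting the second from the third: A - 2C = -4.
Solving: C = 4, A = 4, then B = -3.
Hence w_{28} = 4·28 + (-3) + 4·1 = 113.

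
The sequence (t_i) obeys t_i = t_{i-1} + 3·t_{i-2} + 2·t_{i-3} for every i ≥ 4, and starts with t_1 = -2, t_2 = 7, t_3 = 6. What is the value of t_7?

347

Applying the relation repeatedly:
t_4 = 23  t_5 = 55  t_6 = 136  t_7 = 347.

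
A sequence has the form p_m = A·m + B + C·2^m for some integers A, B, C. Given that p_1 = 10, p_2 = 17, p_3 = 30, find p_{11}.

6158

Write the equations: A + B + 2C = 10; 2A + B + 4C = 17; 3A + B + 8C = 30.
Subtracting the first from the second: A + 2C = 7.
Subtracting the second from the third: A + 4C = 13.
Solving: C = 3, A = 1, then B = 3.
So p_m = 1·m + 3 + 3·2^m; at m=11 this is 6158.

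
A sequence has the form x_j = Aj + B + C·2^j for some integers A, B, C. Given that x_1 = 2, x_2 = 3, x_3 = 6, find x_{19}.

524270

The three given values yield: A + B + 2C = 2; 2A + B + 4C = 3; 3A + B + 8C = 6.
Subtracting the first from the second: A + 2C = 1.
Subtracting the second from the third: A + 4C = 3.
Solving: C = 1, A = -1, then B = 1.
So x_j = -1·j + 1 + 1·2^j; at j=19 this is 524270.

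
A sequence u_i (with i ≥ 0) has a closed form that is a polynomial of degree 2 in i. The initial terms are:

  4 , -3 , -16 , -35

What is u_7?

1st diffs: -7, -13, -19.
2nd diffs: -6, -6 (constant).
So u_i = -3i^2 - 4i + 4.
Evaluating at i = 7 gives u_7 = -171.

-171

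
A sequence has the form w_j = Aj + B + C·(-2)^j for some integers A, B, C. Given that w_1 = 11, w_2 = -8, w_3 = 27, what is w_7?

383

The three given values yield: A + B - 2C = 11; 2A + B + 4C = -8; 3A + B - 8C = 27.
Subtracting the first from the second: A + 6C = -19.
Subtracting the second from the third: A - 12C = 35.
Solving: C = -3, A = -1, then B = 6.
Hence w_7 = -1·7 + 6 + (-3)·(-128) = 383.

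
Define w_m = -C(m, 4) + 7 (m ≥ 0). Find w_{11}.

-323

C(11, 4) = 330, so w_{11} = -323.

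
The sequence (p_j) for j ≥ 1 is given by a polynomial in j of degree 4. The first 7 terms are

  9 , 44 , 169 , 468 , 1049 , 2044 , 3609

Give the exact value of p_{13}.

1st diffs: 35, 125, 299, 581, 995, 1565.
2nd diffs: 90, 174, 282, 414, 570.
3rd diffs: 84, 108, 132, 156.
4th diffs: 24, 24, 24 (constant).
Newton forward-difference form: p_j = 9 + 35·C(j-1,1) + 90·C(j-1,2) + 84·C(j-1,3) + 24·C(j-1,4).
At j = 13: j-1 = 12, so p_{13} = 9 + 420 + 5940 + 18480 + 11880 = 36729.

36729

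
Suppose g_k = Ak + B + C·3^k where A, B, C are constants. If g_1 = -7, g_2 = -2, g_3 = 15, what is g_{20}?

3486784372

At k = 1, 2, 3: A + B + 3C = -7; 2A + B + 9C = -2; 3A + B + 27C = 15.
Subtracting the first from the second: A + 6C = 5.
Subtracting the second from the third: A + 18C = 17.
Solving: C = 1, A = -1, then B = -9.
So g_k = -1·k + (-9) + 1·3^k; at k=20 this is 3486784372.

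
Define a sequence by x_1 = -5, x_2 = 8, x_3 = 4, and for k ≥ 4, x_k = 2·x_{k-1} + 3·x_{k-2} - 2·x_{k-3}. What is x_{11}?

45976

Iterate the recurrence:
x_4 = 42;  x_5 = 80;  x_6 = 278;  x_7 = 712;  x_8 = 2098;  x_9 = 5776;  x_{10} = 16422;  x_{11} = 45976.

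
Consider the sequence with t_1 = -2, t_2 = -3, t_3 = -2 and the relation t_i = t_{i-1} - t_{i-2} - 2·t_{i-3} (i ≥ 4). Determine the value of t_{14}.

-525

Iterate the recurrence:
t_4 = 5  t_5 = 13  t_6 = 12  …  t_{11} = 169  t_{12} = 284  t_{13} = 97  t_{14} = -525.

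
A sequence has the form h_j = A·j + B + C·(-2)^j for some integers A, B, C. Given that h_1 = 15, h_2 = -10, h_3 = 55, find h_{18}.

-1310630

Write the equations: A + B - 2C = 15; 2A + B + 4C = -10; 3A + B - 8C = 55.
Subtracting the first from the second: A + 6C = -25.
Subtracting the second from the third: A - 12C = 65.
Solving: C = -5, A = 5, then B = 0.
Hence h_{18} = 5·18 + 0 + (-5)·262144 = -1310630.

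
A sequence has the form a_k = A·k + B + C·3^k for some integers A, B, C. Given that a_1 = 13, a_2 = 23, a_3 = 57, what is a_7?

Plug in k = 1, 2, 3: A + B + 3C = 13; 2A + B + 9C = 23; 3A + B + 27C = 57.
Subtracting the first from the second: A + 6C = 10.
Subtracting the second from the third: A + 18C = 34.
Solving: C = 2, A = -2, then B = 9.
Therefore a_7 = -14 + 9 + 2·2187 = 4369.

4369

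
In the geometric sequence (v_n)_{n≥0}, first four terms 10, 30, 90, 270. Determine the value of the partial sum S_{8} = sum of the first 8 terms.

Common ratio r = 3.
v_n = 10·3^(n-0).
S = 10·(3^8 - 1)/(3 - 1) = 10·(6561 - 1)/(2) = 32800.

32800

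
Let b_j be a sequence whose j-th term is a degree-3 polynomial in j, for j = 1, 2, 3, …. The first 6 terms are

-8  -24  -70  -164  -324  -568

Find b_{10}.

1st diffs: -16, -46, -94, -160, -244.
2nd diffs: -30, -48, -66, -84.
3rd diffs: -18, -18, -18 (constant).
So b_j = -3j^3 + 3j^2 - 4j - 4.
Evaluating at j = 10 gives b_{10} = -2744.

-2744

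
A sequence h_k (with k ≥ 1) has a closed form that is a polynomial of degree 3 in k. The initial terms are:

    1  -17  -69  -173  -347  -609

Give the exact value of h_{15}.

1st diffs: -18, -52, -104, -174, -262.
2nd diffs: -34, -52, -70, -88.
3rd diffs: -18, -18, -18 (constant).
So h_k = -3k^3 + k^2 + 3.
Evaluating at k = 15 gives h_{15} = -9897.

-9897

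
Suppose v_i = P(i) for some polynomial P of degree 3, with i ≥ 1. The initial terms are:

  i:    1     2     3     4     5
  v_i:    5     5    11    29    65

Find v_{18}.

1st diffs: 0, 6, 18, 36.
2nd diffs: 6, 12, 18.
3rd diffs: 6, 6 (constant).
Newton forward-difference form: v_i = 5 + 6·C(i-1,2) + 6·C(i-1,3).
At i = 18: i-1 = 17, so v_{18} = 5 + 816 + 4080 = 4901.

4901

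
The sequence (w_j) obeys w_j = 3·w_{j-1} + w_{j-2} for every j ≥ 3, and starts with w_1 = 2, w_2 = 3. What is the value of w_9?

Iterate the recurrence:
w_3 = 11;  w_4 = 36;  w_5 = 119;  w_6 = 393;  w_7 = 1298;  w_8 = 4287;  w_9 = 14159.

14159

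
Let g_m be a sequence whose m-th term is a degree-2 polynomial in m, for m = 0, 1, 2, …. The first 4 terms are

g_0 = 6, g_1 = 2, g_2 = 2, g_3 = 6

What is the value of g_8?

86

1st diffs: -4, 0, 4.
2nd diffs: 4, 4 (constant).
Newton forward-difference form: g_m = 6 + (-4)·C(m,1) + 4·C(m,2).
At m = 8: m = 8, so g_8 = 6 - 32 + 112 = 86.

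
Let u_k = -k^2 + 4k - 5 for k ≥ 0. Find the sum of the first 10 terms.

-155

Over k = 0..9: Σk = 45, Σk² = 285.
Total = (-1)·285 + (4)·45 + (-5)·10 = -155.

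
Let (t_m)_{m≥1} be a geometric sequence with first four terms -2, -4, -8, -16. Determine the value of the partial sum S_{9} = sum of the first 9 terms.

-1022

Common ratio r = 2.
t_m = (-2)·2^(m-1).
S = (-2)·(2^9 - 1)/(2 - 1) = (-2)·(512 - 1)/(1) = -1022.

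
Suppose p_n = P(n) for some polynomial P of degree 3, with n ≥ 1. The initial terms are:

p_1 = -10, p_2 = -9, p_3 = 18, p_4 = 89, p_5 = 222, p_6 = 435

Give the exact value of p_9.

1st diffs: 1, 27, 71, 133, 213.
2nd diffs: 26, 44, 62, 80.
3rd diffs: 18, 18, 18 (constant).
Newton forward-difference form: p_n = -10 + 1·C(n-1,1) + 26·C(n-1,2) + 18·C(n-1,3).
At n = 9: n-1 = 8, so p_9 = -10 + 8 + 728 + 1008 = 1734.

1734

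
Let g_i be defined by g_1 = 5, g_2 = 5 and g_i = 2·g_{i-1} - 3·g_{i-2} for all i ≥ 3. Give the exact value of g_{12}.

-985

g_3 = -5, g_4 = -25, g_5 = -35, g_6 = 5, g_7 = 115, g_8 = 215, g_9 = 85, g_{10} = -475, g_{11} = -1205, g_{12} = -985.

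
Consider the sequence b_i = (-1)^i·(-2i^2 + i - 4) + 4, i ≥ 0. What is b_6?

(-1)^6 = 1; -2i^2 + i - 4 at i=6 is -70; so b_6 = -66.

-66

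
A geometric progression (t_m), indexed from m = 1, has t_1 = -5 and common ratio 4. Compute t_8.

t_m = (-5)·4^(m-1).
t_8 = (-5)·4^7 = -81920.

-81920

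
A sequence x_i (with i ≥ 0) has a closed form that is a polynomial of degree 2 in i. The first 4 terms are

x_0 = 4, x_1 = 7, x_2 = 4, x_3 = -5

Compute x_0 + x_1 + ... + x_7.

-220

1st diffs: 3, -3, -9.
2nd diffs: -6, -6 (constant).
Newton forward-difference form: x_i = 4 + 3·C(i,1) + (-6)·C(i,2).
Continuing: -20, -41, -68, -101.
Summing i = 0..7 (8 terms) gives -220.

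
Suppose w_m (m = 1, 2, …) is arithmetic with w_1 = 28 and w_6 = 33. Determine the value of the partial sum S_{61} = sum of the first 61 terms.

Common difference d = (33 - 28) / (6 - 1) = 1.
w_m = 28 + (m - 1)·1.
w_{61} = 88; S = 61·(28 + 88)/2 = 3538.

3538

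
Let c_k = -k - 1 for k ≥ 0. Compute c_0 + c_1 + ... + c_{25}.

Over k = 0..25: Σk = 325.
Total = (-1)·325 + (-1)·26 = -351.

-351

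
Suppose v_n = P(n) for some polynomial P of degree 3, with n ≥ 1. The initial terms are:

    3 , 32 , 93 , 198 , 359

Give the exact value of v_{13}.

1st diffs: 29, 61, 105, 161.
2nd diffs: 32, 44, 56.
3rd diffs: 12, 12 (constant).
So v_n = 2n^3 + 4n^2 + 3n - 6.
Evaluating at n = 13 gives v_{13} = 5103.

5103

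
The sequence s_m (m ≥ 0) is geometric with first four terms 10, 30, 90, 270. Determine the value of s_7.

21870

Common ratio r = 3.
s_m = 10·3^(m-0).
s_7 = 10·3^7 = 21870.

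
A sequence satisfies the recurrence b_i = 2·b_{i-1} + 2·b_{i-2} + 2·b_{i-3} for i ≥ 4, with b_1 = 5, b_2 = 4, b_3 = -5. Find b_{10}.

Step forward from the initial values:
b_4 = 8; b_5 = 14; b_6 = 34; b_7 = 112; b_8 = 320; b_9 = 932; b_{10} = 2728.

2728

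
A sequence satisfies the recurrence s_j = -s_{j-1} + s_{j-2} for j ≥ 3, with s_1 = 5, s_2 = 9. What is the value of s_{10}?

201

Iterate the recurrence:
s_3 = -4, s_4 = 13, s_5 = -17, s_6 = 30, s_7 = -47, s_8 = 77, s_9 = -124, s_{10} = 201.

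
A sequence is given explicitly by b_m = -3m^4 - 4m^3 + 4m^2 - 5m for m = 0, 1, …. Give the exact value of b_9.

b_9 = -3·9^4 - 4·9^3 + 4·9^2 - 5·9 = -22320.

-22320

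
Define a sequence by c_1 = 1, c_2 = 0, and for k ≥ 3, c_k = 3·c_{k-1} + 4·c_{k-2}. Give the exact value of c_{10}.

c_3 = 4;  c_4 = 12;  c_5 = 52;  c_6 = 204;  c_7 = 820;  c_8 = 3276;  c_9 = 13108;  c_{10} = 52428.
(Characteristic roots are 4 and -1.)

52428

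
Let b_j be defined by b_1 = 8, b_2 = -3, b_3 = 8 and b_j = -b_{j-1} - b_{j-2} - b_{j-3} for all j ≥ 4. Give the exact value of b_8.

-13

Iterate the recurrence:
b_4 = -13, b_5 = 8, b_6 = -3, b_7 = 8, b_8 = -13.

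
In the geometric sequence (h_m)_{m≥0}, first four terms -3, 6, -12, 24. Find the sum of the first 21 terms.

Common ratio r = -2.
h_m = (-3)·(-2)^(m-0).
S = (-3)·((-2)^21 - 1)/(-2 - 1) = (-3)·(-2097152 - 1)/(-3) = -2097153.

-2097153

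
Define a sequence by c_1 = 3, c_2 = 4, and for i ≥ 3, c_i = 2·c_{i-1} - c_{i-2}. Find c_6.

Iterate the recurrence:
c_3 = 5; c_4 = 6; c_5 = 7; c_6 = 8.
(Characteristic roots are 1 and 1.)

8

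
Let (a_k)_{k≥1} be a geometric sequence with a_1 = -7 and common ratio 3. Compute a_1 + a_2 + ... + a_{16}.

-150663520

a_k = (-7)·3^(k-1).
S = (-7)·(3^16 - 1)/(3 - 1) = (-7)·(43046721 - 1)/(2) = -150663520.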